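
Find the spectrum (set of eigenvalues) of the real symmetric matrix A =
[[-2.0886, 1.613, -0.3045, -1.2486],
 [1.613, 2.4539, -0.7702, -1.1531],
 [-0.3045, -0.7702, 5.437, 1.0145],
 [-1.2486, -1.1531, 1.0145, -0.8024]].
sigma(A) ≈ {-3, -1, 3, 6}

A is real symmetric, so its spectrum consists of real eigenvalues. Expanding the characteristic polynomial of the displayed matrix gives
  det(λ I - A) = p(λ) = λ^4 + (-5)λ^3 + (-15)λ^2 + (44.9987)λ + (54.0019).
Solving p(λ) = 0 yields eigenvalues ≈ -3, -1, 3, 6. (A is shown rounded to 4 decimals, so these recover the underlying integer eigenvalues to within that precision.)
Verification: the trace of A = 5 equals the sum of eigenvalues 5, and det(A) ≈ 54.0019 matches the eigenvalue product 54.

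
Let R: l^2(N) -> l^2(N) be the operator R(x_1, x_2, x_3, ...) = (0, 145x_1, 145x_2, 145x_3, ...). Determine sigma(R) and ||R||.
sigma(R) = closed disk {z in C : |z| ≤ 145}; ||R|| = 145

Note R = 145·U where U is the unit right shift (U x)_k = x_{k-1} (with x_0 := 0); so ||R|| = 145||U|| and sigma(R) = 145·sigma(U). ||R x||^2 = sum_{k≥1} |145x_k|^2 = 21025||x||^2, so ||R|| = 145 and sigma(R) ⊂ {|z| ≤ 145}. For any |lambda| < 145, the equation (R - lambda I) x = 0 forces x_1 = 0, then 145x_k = lambda x_{k+1} ⇒ x = 0, so R has no eigenvalues. But (R - lambda I) is not surjective for |lambda| < 145: solving (R - lambda I) x = e_1 would require x_n proportional to (lambda/145)^(-n), which is not in l^2. So every |lambda| < 145 lies in the residual spectrum. The boundary |lambda| = 145 is in the approximate point spectrum (the spectrum is closed). Hence sigma(R) is the closed disk of radius 145.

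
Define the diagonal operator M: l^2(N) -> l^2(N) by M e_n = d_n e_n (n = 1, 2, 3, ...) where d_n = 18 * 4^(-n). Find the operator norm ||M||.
||M|| = 9/2 (attained at n = 1)

For M diagonal, ||M|| = sup_n |d_n|. The sequence d_n = 18 * 4^(-n) is positive and strictly decreasing (ratio 4^(-1) < 1), so the supremum is d_1 = 18/4 = 9/2. Hence ||M|| = 9/2.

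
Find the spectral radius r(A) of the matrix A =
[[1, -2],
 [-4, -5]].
r(A) = (4 + sqrt(68))/2 ≈ 6.1231

The eigenvalues of A are the roots of its characteristic polynomial. With M = A (coefficients from the trace and determinant):
  p(λ) = det(λ I - M) = λ^2 + 4λ - 13.
For λ^2 + 4λ - 13 the discriminant is 68. It is nonnegative but not a perfect square, so the roots are real and irrational: λ = (-4 ± sqrt(68))/2 ≈ 2.1231, -6.1231.
Thus the eigenvalues (to 4 decimals) are 2.1231 (modulus 2.1231); -6.1231 (modulus 6.1231). The spectral radius is the largest modulus: r(A) = (4 + sqrt(68))/2 ≈ 6.1231. (Cross-check: r(A) ≤ ||A||_2 ≈ 6.4787; equality holds whenever A is normal, though it can also hold for some non-normal A.)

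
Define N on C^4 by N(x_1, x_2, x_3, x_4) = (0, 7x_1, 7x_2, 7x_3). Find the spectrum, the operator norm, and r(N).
sigma(N) = {0}; ||N|| = 7; r(N) = 0. (N is nilpotent with N^4 = 0.)

On C^4, N is a strictly lower-triangular matrix with 7 on the subdiagonal and zeros elsewhere, so its characteristic polynomial is lambda^4 and every eigenvalue is 0: sigma(N) = {0}. For the operator norm, N e_i = 7e_{i+1} for i = 1, ..., 3 and N e_4 = 0, so the singular values of N are 7 (with multiplicity 3) and 0; hence ||N|| = 7. The spectral radius r(N) = max|lambda| = 0. Note ||N|| > r(N) — characteristic of non-normal nilpotent operators. Indeed N^4 = 0.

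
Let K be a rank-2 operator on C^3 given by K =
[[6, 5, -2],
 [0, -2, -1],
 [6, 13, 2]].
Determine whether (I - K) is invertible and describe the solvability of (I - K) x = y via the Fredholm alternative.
(I - K) is invertible (det(I - K) = 16 ≠ 0), so for every y in C^3 the equation (I - K) x = y has a unique solution.

K has rank 2 and factors as K = U V^T = u1 v1^T + u2 v2^T with u1 = (2, 1, -2), v1 = (0, -2, -1), u2 = (-3, 0, -3), v2 = (-2, -3, 0) (multiplying out reproduces the displayed K). The nonzero eigenvalues of U V^T coincide with those of the 2 x 2 matrix G = V^T U = [[v1·u1, v1·u2], [v2·u1, v2·u2]] = [[0, 3], [-7, 6]], and by the Sylvester determinant identity det(I_3 - U V^T) = det(I_2 - V^T U) = det([[1, -3], [7, -5]]) = (1)(-5) - (-3)(7) = 16. (Direct check: I - K =
[[-5, -5, 2],
 [0, 3, 1],
 [-6, -13, -1]]
has determinant 16.) The finite-dimensional Fredholm alternative says: either (I - K) is invertible, or ker(I - K) ≠ {0} and then range(I - K) = ker((I - K)^*)^⊥, with dim ker(I - K) = dim ker((I - K)^*). Since det(I - K) ≠ 0, 1 is not an eigenvalue of K and ker(I - K) = {0}, so we are in the first case: for every y there is a unique x = (I - K)^(-1) y. (Explicitly, by the Woodbury identity, (I - U V^T)^(-1) = I + U (I_2 - G)^(-1) V^T.)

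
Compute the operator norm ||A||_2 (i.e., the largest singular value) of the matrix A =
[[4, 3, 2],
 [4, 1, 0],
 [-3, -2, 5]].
||A||_2 ≈ 7.4661 (= sqrt(largest eigenvalue of A^T A))

||A||_2 = sigma_max(A) = sqrt(lambda_max(A^T A)). Form the symmetric matrix M = A^T A =
[[41, 22, -7],
 [22, 14, -4],
 [-7, -4, 29]].
Its characteristic polynomial (trace, sum of principal 2x2 minors, determinant of M give the coefficients) is
  p(λ) = det(λ I - M) = λ^3 - 84λ^2 + 1620λ - 2500.
No integer candidate from the rational root theorem (±divisors of 2500) is a root, so the roots are irrational. The cubic discriminant is Δ = 1539464400 > 0, so there are three distinct real roots. p(1) = -963 and p(2) = 412 have opposite signs, so a root lies in (1, 2); Newton's method refines it to λ ≈ 1.688. p(26) = 412 and p(27) = -313 have opposite signs, so a root lies in (26, 27); Newton's method refines it to λ ≈ 26.5698. p(55) = -1125 and p(56) = 412 have opposite signs, so a root lies in (55, 56); Newton's method refines it to λ ≈ 55.7422. Check (Vieta): the three roots sum to 84, matching tr M = 84.
So the eigenvalues of A^T A are ≈ 1.688, 26.5698, 55.7422 (all ≥ 0, as they must be for A^T A). The largest is λ_max ≈ 55.7422, hence ||A||_2 = sqrt(λ_max) ≈ 7.4661.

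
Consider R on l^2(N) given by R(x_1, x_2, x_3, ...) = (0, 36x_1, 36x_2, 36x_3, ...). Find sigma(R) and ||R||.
sigma(R) = closed disk {z in C : |z| ≤ 36}; ||R|| = 36

Note R = 36·U where U is the unit right shift (U x)_k = x_{k-1} (with x_0 := 0); so ||R|| = 36||U|| and sigma(R) = 36·sigma(U). ||R x||^2 = sum_{k≥1} |36x_k|^2 = 1296||x||^2, so ||R|| = 36 and sigma(R) ⊂ {|z| ≤ 36}. For any |lambda| < 36, the equation (R - lambda I) x = 0 forces x_1 = 0, then 36x_k = lambda x_{k+1} ⇒ x = 0, so R has no eigenvalues. But (R - lambda I) is not surjective for |lambda| < 36: solving (R - lambda I) x = e_1 would require x_n proportional to (lambda/36)^(-n), which is not in l^2. So every |lambda| < 36 lies in the residual spectrum. The boundary |lambda| = 36 is in the approximate point spectrum (the spectrum is closed). Hence sigma(R) is the closed disk of radius 36.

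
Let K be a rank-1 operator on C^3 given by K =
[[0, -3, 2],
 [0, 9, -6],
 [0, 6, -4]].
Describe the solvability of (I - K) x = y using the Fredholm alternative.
(I - K) is invertible (det(I - K) = -4 ≠ 0), so for every y in C^3 the equation (I - K) x = y has a unique solution.

K has rank 1, so it is an outer product K = u v^T: every row of K is a multiple of one row vector. Reading off the entries, u = (1, -3, -2) and v = (0, -3, 2) (row i of K equals u_i·v^T). A rank-one matrix u v^T satisfies K u = u (v·u) and kills the (2)-dimensional subspace v^⊥, so its characteristic polynomial is lambda^2 (lambda - v·u) with v·u = tr K = 5. Hence the eigenvalues of I - K are 1 (multiplicity 2) and 1 - (5) = -4, so det(I - K) = -4. (Direct check: I - K =
[[1, 3, -2],
 [0, -8, 6],
 [0, -6, 5]]
has determinant -4.) The finite-dimensional Fredholm alternative says: either (I - K) is invertible, or ker(I - K) ≠ {0} and then range(I - K) = ker((I - K)^*)^⊥, with dim ker(I - K) = dim ker((I - K)^*). Since det(I - K) ≠ 0, 1 is not an eigenvalue of K and ker(I - K) = {0}, so we are in the first case: for every y there is a unique x = (I - K)^(-1) y. Explicitly, by the Sherman–Morrison formula, (I - u v^T)^(-1) = I + u v^T/(1 - v·u), i.e. (I - K)^(-1) = I + K/(-4).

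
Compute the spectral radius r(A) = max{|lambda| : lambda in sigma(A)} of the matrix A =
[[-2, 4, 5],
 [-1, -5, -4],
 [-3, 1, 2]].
r(A) ≈ 3.9718

The eigenvalues of A are the roots of its characteristic polynomial. With M = A (coefficients from the trace, the sum of principal 2x2 minors, and det A):
  p(λ) = det(λ I - M) = λ^3 + 5λ^2 + 19λ + 12.
No integer candidate from the rational root theorem (±divisors of 12) is a root, so the roots are irrational. The cubic discriminant is Δ = -7779 < 0, so there is one real root and a complex-conjugate pair. p(-1) = -3 and p(0) = 12 have opposite signs, so a root lies in (-1, 0); Newton's method refines it to λ ≈ -0.7607. Dividing out (λ - (-0.7607)) leaves approximately λ^2 + 4.2393λ + 15.7752. For λ^2 + 4.2393λ + 15.7752 the discriminant is -45.1291. It is negative, so the remaining roots are the complex-conjugate pair λ ≈ -2.1197 ± 3.3589i. Their product equals the constant term, so |λ|^2 ≈ 15.7752 and |λ| ≈ 3.9718.
Thus the eigenvalues (to 4 decimals) are -0.7607 (modulus 0.7607); -2.1197 ± 3.3589i (modulus 3.9718). The spectral radius is the largest modulus: r(A) ≈ 3.9718. (Cross-check: r(A) ≤ ||A||_2 ≈ 9.3677; equality holds whenever A is normal, though it can also hold for some non-normal A.)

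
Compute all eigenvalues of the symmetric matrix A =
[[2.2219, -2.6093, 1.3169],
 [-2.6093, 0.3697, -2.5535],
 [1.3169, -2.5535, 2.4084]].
sigma(A) ≈ {-2, 1, 6}

A is real symmetric, so its spectrum consists of real eigenvalues. Expanding the characteristic polynomial of the displayed matrix gives
  det(λ I - A) = p(λ) = λ^3 + (-5)λ^2 + (-8)λ + (12).
Solving p(λ) = 0 yields eigenvalues ≈ -2, 1, 6. (A is shown rounded to 4 decimals, so these recover the underlying integer eigenvalues to within that precision.)
Verification: the trace of A = 5 equals the sum of eigenvalues 5, and det(A) ≈ -11.9992 matches the eigenvalue product -12.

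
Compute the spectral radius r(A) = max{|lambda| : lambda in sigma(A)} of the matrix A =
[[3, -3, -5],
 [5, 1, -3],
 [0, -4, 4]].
r(A) ≈ 7.4876

The eigenvalues of A are the roots of its characteristic polynomial. With M = A (coefficients from the trace, the sum of principal 2x2 minors, and det A):
  p(λ) = det(λ I - M) = λ^3 - 8λ^2 + 22λ - 136.
No integer candidate from the rational root theorem (±divisors of 136) is a root, so the roots are irrational. The cubic discriminant is Δ = -358688 < 0, so there is one real root and a complex-conjugate pair. p(7) = -31 and p(8) = 40 have opposite signs, so a root lies in (7, 8); Newton's method refines it to λ ≈ 7.4876. Dividing out (λ - (7.4876)) leaves approximately λ^2 - 0.5124λ + 18.1634. For λ^2 - 0.5124λ + 18.1634 the discriminant is -72.3909. It is negative, so the remaining roots are the complex-conjugate pair λ ≈ 0.2562 ± 4.2541i. Their product equals the constant term, so |λ|^2 ≈ 18.1634 and |λ| ≈ 4.2618.
Thus the eigenvalues (to 4 decimals) are 7.4876 (modulus 7.4876); 0.2562 ± 4.2541i (modulus 4.2618). The spectral radius is the largest modulus: r(A) ≈ 7.4876. (Cross-check: r(A) ≤ ||A||_2 ≈ 8.5475; equality holds whenever A is normal, though it can also hold for some non-normal A.)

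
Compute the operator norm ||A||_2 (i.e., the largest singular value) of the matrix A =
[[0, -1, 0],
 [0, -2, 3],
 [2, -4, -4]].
||A||_2 ≈ 6.0861 (= sqrt(largest eigenvalue of A^T A))

||A||_2 = sigma_max(A) = sqrt(lambda_max(A^T A)). Form the symmetric matrix M = A^T A =
[[4, -8, -8],
 [-8, 21, 10],
 [-8, 10, 25]].
Its characteristic polynomial (trace, sum of principal 2x2 minors, determinant of M give the coefficients) is
  p(λ) = det(λ I - M) = λ^3 - 50λ^2 + 481λ - 36.
No integer candidate from the rational root theorem (±divisors of 36) is a root, so the roots are irrational. The cubic discriminant is Δ = 130813344 > 0, so there are three distinct real roots. p(0) = -36 and p(1) = 396 have opposite signs, so a root lies in (0, 1); Newton's method refines it to λ ≈ 0.0754. p(12) = 264 and p(13) = -36 have opposite signs, so a root lies in (12, 13); Newton's method refines it to λ ≈ 12.8841. p(37) = -36 and p(38) = 914 have opposite signs, so a root lies in (37, 38); Newton's method refines it to λ ≈ 37.0404. Check (Vieta): the three roots sum to 50, matching tr M = 50.
So the eigenvalues of A^T A are ≈ 0.0754, 12.8841, 37.0404 (all ≥ 0, as they must be for A^T A). The largest is λ_max ≈ 37.0404, hence ||A||_2 = sqrt(λ_max) ≈ 6.0861.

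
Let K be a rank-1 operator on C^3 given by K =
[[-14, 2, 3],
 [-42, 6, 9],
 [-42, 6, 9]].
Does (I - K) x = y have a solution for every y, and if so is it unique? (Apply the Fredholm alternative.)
(I - K) is singular (det(I - K) = 0, i.e. 1 ∈ sigma(K)). (I - K) x = y is solvable iff y ⊥ ker((I - K)^*) = span{(-14, 2, 3)}, i.e. iff -14y_1 + 2y_2 + 3y_3 = 0. When solvable, the solutions are x = y + c·(1, 3, 3), c arbitrary (ker(I - K) = span{(1, 3, 3)}, dimension 1).

K has rank 1, so it is an outer product K = u v^T: every row of K is a multiple of one row vector. Reading off the entries, u = (1, 3, 3) and v = (-14, 2, 3) (row i of K equals u_i·v^T). A rank-one matrix u v^T satisfies K u = u (v·u) and kills the (2)-dimensional subspace v^⊥, so its characteristic polynomial is lambda^2 (lambda - v·u) with v·u = tr K = 1. Hence the eigenvalues of I - K are 1 (multiplicity 2) and 1 - (1) = 0, so det(I - K) = 0. (Direct check: I - K =
[[15, -2, -3],
 [42, -5, -9],
 [42, -6, -8]]
has determinant 0.) So 1 is an eigenvalue of K and (I - K) is not invertible. The finite-dimensional Fredholm alternative says: either (I - K) is invertible, or ker(I - K) ≠ {0} and then range(I - K) = ker((I - K)^*)^⊥, with dim ker(I - K) = dim ker((I - K)^*). We are in the second case, so we need both kernels. Kernel of I - K: (I - K) u = u - u (v·u) = u - u = 0, so ker(I - K) = span{u} = span{(1, 3, 3)} (it is exactly 1-dimensional because rank(I - K) = 2). Kernel of the adjoint: K is real, so (I - K)^* = I - K^T = I - v u^T, and (I - v u^T) v = v - v (u·v) = 0; hence ker((I - K)^*) = span{v} = span{(-14, 2, 3)}. Therefore (I - K) x = y is solvable iff <y, v> = 0, i.e. iff -14y_1 + 2y_2 + 3y_3 = 0. When this holds, K y = u (v·y) = 0, so (I - K) y = y and x = y is a particular solution; the full solution set is the line x = y + c·u = y + c·(1, 3, 3), c ∈ C.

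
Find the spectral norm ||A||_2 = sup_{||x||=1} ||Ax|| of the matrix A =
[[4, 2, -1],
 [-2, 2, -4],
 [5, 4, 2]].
||A||_2 ≈ 7.966 (= sqrt(largest eigenvalue of A^T A))

||A||_2 = sigma_max(A) = sqrt(lambda_max(A^T A)). Form the symmetric matrix M = A^T A =
[[45, 24, 14],
 [24, 24, -2],
 [14, -2, 21]].
Its characteristic polynomial (trace, sum of principal 2x2 minors, determinant of M give the coefficients) is
  p(λ) = det(λ I - M) = λ^3 - 90λ^2 + 1753λ - 4356.
No integer candidate from the rational root theorem (±divisors of 4356) is a root, so the roots are irrational. The cubic discriminant is Δ = 2499450080 > 0, so there are three distinct real roots. p(2) = -1202 and p(3) = 120 have opposite signs, so a root lies in (2, 3); Newton's method refines it to λ ≈ 2.9038. p(23) = 520 and p(24) = -300 have opposite signs, so a root lies in (23, 24); Newton's method refines it to λ ≈ 23.6396. p(63) = -1080 and p(64) = 1340 have opposite signs, so a root lies in (63, 64); Newton's method refines it to λ ≈ 63.4566. Check (Vieta): the three roots sum to 90, matching tr M = 90.
So the eigenvalues of A^T A are ≈ 2.9038, 23.6396, 63.4566 (all ≥ 0, as they must be for A^T A). The largest is λ_max ≈ 63.4566, hence ||A||_2 = sqrt(λ_max) ≈ 7.966.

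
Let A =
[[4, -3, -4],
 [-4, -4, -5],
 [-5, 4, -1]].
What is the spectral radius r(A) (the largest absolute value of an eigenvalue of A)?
r(A) ≈ 6.8536

The eigenvalues of A are the roots of its characteristic polynomial. With M = A (coefficients from the trace, the sum of principal 2x2 minors, and det A):
  p(λ) = det(λ I - M) = λ^3 + λ^2 - 28λ - 177.
No integer candidate from the rational root theorem (±divisors of 177) is a root, so the roots are irrational. The cubic discriminant is Δ = -667375 < 0, so there is one real root and a complex-conjugate pair. p(6) = -93 and p(7) = 19 have opposite signs, so a root lies in (6, 7); Newton's method refines it to λ ≈ 6.8536. Dividing out (λ - (6.8536)) leaves approximately λ^2 + 7.8536λ + 25.8258. For λ^2 + 7.8536λ + 25.8258 the discriminant is -41.6237. It is negative, so the remaining roots are the complex-conjugate pair λ ≈ -3.9268 ± 3.2258i. Their product equals the constant term, so |λ|^2 ≈ 25.8258 and |λ| ≈ 5.0819.
Thus the eigenvalues (to 4 decimals) are 6.8536 (modulus 6.8536); -3.9268 ± 3.2258i (modulus 5.0819). The spectral radius is the largest modulus: r(A) ≈ 6.8536. (Cross-check: r(A) ≤ ||A||_2 ≈ 8.4801; equality holds whenever A is normal, though it can also hold for some non-normal A.)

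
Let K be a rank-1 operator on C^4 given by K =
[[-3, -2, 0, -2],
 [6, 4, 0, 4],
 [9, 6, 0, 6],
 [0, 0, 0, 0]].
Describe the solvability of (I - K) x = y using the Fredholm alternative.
(I - K) is singular (det(I - K) = 0, i.e. 1 ∈ sigma(K)). (I - K) x = y is solvable iff y ⊥ ker((I - K)^*) = span{(-3, -2, 0, -2)}, i.e. iff -3y_1 - 2y_2 - 2y_4 = 0. When solvable, the solutions are x = y + c·(1, -2, -3, 0), c arbitrary (ker(I - K) = span{(1, -2, -3, 0)}, dimension 1).

K has rank 1, so it is an outer product K = u v^T: every row of K is a multiple of one row vector. Reading off the entries, u = (1, -2, -3, 0) and v = (-3, -2, 0, -2) (row i of K equals u_i·v^T). A rank-one matrix u v^T satisfies K u = u (v·u) and kills the (3)-dimensional subspace v^⊥, so its characteristic polynomial is lambda^3 (lambda - v·u) with v·u = tr K = 1. Hence the eigenvalues of I - K are 1 (multiplicity 3) and 1 - (1) = 0, so det(I - K) = 0. (Direct check: I - K =
[[4, 2, 0, 2],
 [-6, -3, 0, -4],
 [-9, -6, 1, -6],
 [0, 0, 0, 1]]
has determinant 0.) So 1 is an eigenvalue of K and (I - K) is not invertible. The finite-dimensional Fredholm alternative says: either (I - K) is invertible, or ker(I - K) ≠ {0} and then range(I - K) = ker((I - K)^*)^⊥, with dim ker(I - K) = dim ker((I - K)^*). We are in the second case, so we need both kernels. Kernel of I - K: (I - K) u = u - u (v·u) = u - u = 0, so ker(I - K) = span{u} = span{(1, -2, -3, 0)} (it is exactly 1-dimensional because rank(I - K) = 3). Kernel of the adjoint: K is real, so (I - K)^* = I - K^T = I - v u^T, and (I - v u^T) v = v - v (u·v) = 0; hence ker((I - K)^*) = span{v} = span{(-3, -2, 0, -2)}. Therefore (I - K) x = y is solvable iff <y, v> = 0, i.e. iff -3y_1 - 2y_2 - 2y_4 = 0. When this holds, K y = u (v·y) = 0, so (I - K) y = y and x = y is a particular solution; the full solution set is the line x = y + c·u = y + c·(1, -2, -3, 0), c ∈ C.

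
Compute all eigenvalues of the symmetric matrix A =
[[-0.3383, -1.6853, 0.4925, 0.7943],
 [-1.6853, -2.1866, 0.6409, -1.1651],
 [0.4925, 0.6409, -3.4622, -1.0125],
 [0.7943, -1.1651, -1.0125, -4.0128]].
sigma(A) ≈ {-5, -4, -2, 1}

A is real symmetric, so its spectrum consists of real eigenvalues. Expanding the characteristic polynomial of the displayed matrix gives
  det(λ I - A) = p(λ) = λ^4 + (10)λ^3 + (27)λ^2 + (2)λ + (-39.9975).
Solving p(λ) = 0 yields eigenvalues ≈ -5, -4, -2, 1. (A is shown rounded to 4 decimals, so these recover the underlying integer eigenvalues to within that precision.)
Verification: the trace of A = -10 equals the sum of eigenvalues -10, and det(A) ≈ -39.9975 matches the eigenvalue product -40.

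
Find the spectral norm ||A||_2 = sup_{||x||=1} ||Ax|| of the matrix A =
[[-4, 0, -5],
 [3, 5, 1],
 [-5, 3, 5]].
||A||_2 ≈ 8.0265 (= sqrt(largest eigenvalue of A^T A))

||A||_2 = sigma_max(A) = sqrt(lambda_max(A^T A)). Form the symmetric matrix M = A^T A =
[[50, 0, -2],
 [0, 34, 20],
 [-2, 20, 51]].
Its characteristic polynomial (trace, sum of principal 2x2 minors, determinant of M give the coefficients) is
  p(λ) = det(λ I - M) = λ^3 - 135λ^2 + 5580λ - 66564.
No integer candidate from the rational root theorem (±divisors of 66564) is a root, so the roots are irrational. The cubic discriminant is Δ = 344053008 > 0, so there are three distinct real roots. p(20) = -964 and p(21) = 342 have opposite signs, so a root lies in (20, 21); Newton's method refines it to λ ≈ 20.727. p(49) = 370 and p(50) = -64 have opposite signs, so a root lies in (49, 50); Newton's method refines it to λ ≈ 49.8484. p(64) = -260 and p(65) = 386 have opposite signs, so a root lies in (64, 65); Newton's method refines it to λ ≈ 64.4246. Check (Vieta): the three roots sum to 135, matching tr M = 135.
So the eigenvalues of A^T A are ≈ 20.727, 49.8484, 64.4246 (all ≥ 0, as they must be for A^T A). The largest is λ_max ≈ 64.4246, hence ||A||_2 = sqrt(λ_max) ≈ 8.0265.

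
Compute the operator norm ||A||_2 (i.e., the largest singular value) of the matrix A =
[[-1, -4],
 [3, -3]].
||A||_2 = sqrt((35 + sqrt(325))/2) ≈ 5.1492 (= sqrt(largest eigenvalue of A^T A))

||A||_2 = sigma_max(A) = sqrt(lambda_max(A^T A)). Form the symmetric matrix M = A^T A =
[[10, -5],
 [-5, 25]].
Its characteristic polynomial (trace, determinant of M give the coefficients) is
  p(λ) = det(λ I - M) = λ^2 - 35λ + 225.
For λ^2 - 35λ + 225 the discriminant is 325. It is nonnegative but not a perfect square, so the roots are real and irrational: λ = (35 ± sqrt(325))/2 ≈ 26.5139, 8.4861.
So the eigenvalues of A^T A are ≈ 8.4861, 26.5139 (all ≥ 0, as they must be for A^T A). The largest is λ_max = (35 + sqrt(325))/2 ≈ 26.5139, hence ||A||_2 = sqrt(λ_max) = sqrt((35 + sqrt(325))/2) ≈ 5.1492.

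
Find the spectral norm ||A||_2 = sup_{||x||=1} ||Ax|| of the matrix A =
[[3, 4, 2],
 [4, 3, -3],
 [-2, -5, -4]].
||A||_2 ≈ 8.9714 (= sqrt(largest eigenvalue of A^T A))

||A||_2 = sigma_max(A) = sqrt(lambda_max(A^T A)). Form the symmetric matrix M = A^T A =
[[29, 34, 2],
 [34, 50, 19],
 [2, 19, 29]].
Its characteristic polynomial (trace, sum of principal 2x2 minors, determinant of M give the coefficients) is
  p(λ) = det(λ I - M) = λ^3 - 108λ^2 + 2220λ - 441.
No integer candidate from the rational root theorem (±divisors of 441) is a root, so the roots are irrational. The cubic discriminant is Δ = 13396497525 > 0, so there are three distinct real roots. p(0) = -441 and p(1) = 1672 have opposite signs, so a root lies in (0, 1); Newton's method refines it to λ ≈ 0.2006. p(27) = 450 and p(28) = -1001 have opposite signs, so a root lies in (27, 28); Newton's method refines it to λ ≈ 27.3139. p(80) = -2041 and p(81) = 2232 have opposite signs, so a root lies in (80, 81); Newton's method refines it to λ ≈ 80.4855. Check (Vieta): the three roots sum to 108, matching tr M = 108.
So the eigenvalues of A^T A are ≈ 0.2006, 27.3139, 80.4855 (all ≥ 0, as they must be for A^T A). The largest is λ_max ≈ 80.4855, hence ||A||_2 = sqrt(λ_max) ≈ 8.9714.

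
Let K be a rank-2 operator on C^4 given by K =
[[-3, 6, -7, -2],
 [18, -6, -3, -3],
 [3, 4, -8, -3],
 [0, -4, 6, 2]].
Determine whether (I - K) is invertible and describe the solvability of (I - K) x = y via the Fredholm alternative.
(I - K) is invertible (det(I - K) = 3 ≠ 0), so for every y in C^4 the equation (I - K) x = y has a unique solution.

K has rank 2 and factors as K = U V^T = u1 v1^T + u2 v2^T with u1 = (2, 3, 3, -2), v1 = (3, 0, -2, -1), u2 = (3, -3, 2, -2), v2 = (-3, 2, -1, 0) (multiplying out reproduces the displayed K). The nonzero eigenvalues of U V^T coincide with those of the 2 x 2 matrix G = V^T U = [[v1·u1, v1·u2], [v2·u1, v2·u2]] = [[2, 7], [-3, -17]], and by the Sylvester determinant identity det(I_4 - U V^T) = det(I_2 - V^T U) = det([[-1, -7], [3, 18]]) = (-1)(18) - (-7)(3) = 3. (Direct check: I - K =
[[4, -6, 7, 2],
 [-18, 7, 3, 3],
 [-3, -4, 9, 3],
 [0, 4, -6, -1]]
has determinant 3.) The finite-dimensional Fredholm alternative says: either (I - K) is invertible, or ker(I - K) ≠ {0} and then range(I - K) = ker((I - K)^*)^⊥, with dim ker(I - K) = dim ker((I - K)^*). Since det(I - K) ≠ 0, 1 is not an eigenvalue of K and ker(I - K) = {0}, so we are in the first case: for every y there is a unique x = (I - K)^(-1) y. (Explicitly, by the Woodbury identity, (I - U V^T)^(-1) = I + U (I_2 - G)^(-1) V^T.)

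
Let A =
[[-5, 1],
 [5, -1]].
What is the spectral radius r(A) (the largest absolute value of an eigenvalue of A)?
r(A) = 6

The eigenvalues of A are the roots of its characteristic polynomial. With M = A (coefficients from the trace and determinant):
  p(λ) = det(λ I - M) = λ^2 + 6λ.
For λ^2 + 6λ the discriminant is 36. It is a perfect square (6^2), so the roots are rational: λ = (-6 ± 6)/2 = 0, -6.
Thus the eigenvalues (to 4 decimals) are 0 (modulus 0); -6 (modulus 6). The spectral radius is the largest modulus: r(A) = 6. (Cross-check: r(A) ≤ ||A||_2 ≈ 7.2111; equality holds whenever A is normal, though it can also hold for some non-normal A.)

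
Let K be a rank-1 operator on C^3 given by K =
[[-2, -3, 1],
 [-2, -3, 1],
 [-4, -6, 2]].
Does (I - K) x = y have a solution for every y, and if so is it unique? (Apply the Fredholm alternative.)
(I - K) is invertible (det(I - K) = 4 ≠ 0), so for every y in C^3 the equation (I - K) x = y has a unique solution.

K has rank 1, so it is an outer product K = u v^T: every row of K is a multiple of one row vector. Reading off the entries, u = (-1, -1, -2) and v = (2, 3, -1) (row i of K equals u_i·v^T). A rank-one matrix u v^T satisfies K u = u (v·u) and kills the (2)-dimensional subspace v^⊥, so its characteristic polynomial is lambda^2 (lambda - v·u) with v·u = tr K = -3. Hence the eigenvalues of I - K are 1 (multiplicity 2) and 1 - (-3) = 4, so det(I - K) = 4. (Direct check: I - K =
[[3, 3, -1],
 [2, 4, -1],
 [4, 6, -1]]
has determinant 4.) The finite-dimensional Fredholm alternative says: either (I - K) is invertible, or ker(I - K) ≠ {0} and then range(I - K) = ker((I - K)^*)^⊥, with dim ker(I - K) = dim ker((I - K)^*). Since det(I - K) ≠ 0, 1 is not an eigenvalue of K and ker(I - K) = {0}, so we are in the first case: for every y there is a unique x = (I - K)^(-1) y. Explicitly, by the Sherman–Morrison formula, (I - u v^T)^(-1) = I + u v^T/(1 - v·u), i.e. (I - K)^(-1) = I + K/(4).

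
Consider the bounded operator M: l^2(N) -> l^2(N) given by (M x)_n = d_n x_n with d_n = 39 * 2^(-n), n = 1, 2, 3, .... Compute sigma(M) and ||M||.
sigma(M) = {39 * 2^(-n) : n ≥ 1} ∪ {0}; ||M|| = 39/2

A bounded diagonal operator on l^2 with diagonal entries d_n has spectrum equal to the closure of {d_n : n ≥ 1}: every d_n is an eigenvalue (with eigenvector e_n), so {d_n} ⊂ sigma(M); the spectrum is closed, so its closure is too; and for lambda not in the closure, (M - lambda I) has bounded inverse (the diagonal entries 1/(d_n - lambda) are bounded). For our sequence d_n = 39 * 2^(-n), n = 1, 2, 3, ...:
  - {d_n} = {39 * 2^(-n) : n ≥ 1}; the only limit point is 0
  - closure = {39 * 2^(-n) : n ≥ 1} ∪ {0}
For the norm: a diagonal operator has ||M|| = sup_n |d_n|. Here d_n = 39 * 2^(-n) is positive and decreasing, so sup_n |d_n| = d_1 = 39/2. So ||M|| = 39/2.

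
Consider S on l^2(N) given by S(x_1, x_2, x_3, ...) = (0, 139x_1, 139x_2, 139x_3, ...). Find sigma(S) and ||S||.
sigma(S) = closed disk {z in C : |z| ≤ 139}; ||S|| = 139

Note S = 139·U where U is the unit right shift (U x)_k = x_{k-1} (with x_0 := 0); so ||S|| = 139||U|| and sigma(S) = 139·sigma(U). ||S x||^2 = sum_{k≥1} |139x_k|^2 = 19321||x||^2, so ||S|| = 139 and sigma(S) ⊂ {|z| ≤ 139}. For any |lambda| < 139, the equation (S - lambda I) x = 0 forces x_1 = 0, then 139x_k = lambda x_{k+1} ⇒ x = 0, so S has no eigenvalues. But (S - lambda I) is not surjective for |lambda| < 139: solving (S - lambda I) x = e_1 would require x_n proportional to (lambda/139)^(-n), which is not in l^2. So every |lambda| < 139 lies in the residual spectrum. The boundary |lambda| = 139 is in the approximate point spectrum (the spectrum is closed). Hence sigma(S) is the closed disk of radius 139.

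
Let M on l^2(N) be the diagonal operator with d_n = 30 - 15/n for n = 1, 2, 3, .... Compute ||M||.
||M|| = 30

For a diagonal operator on l^2 with entries d_n, ||M|| = sup_n |d_n|. Here d_1 = 15, d_2 = 45/2, ..., and d_n = 30 - 15/n increases monotonically toward 30. All terms lie in [15, 30), so |d_n| = d_n and the supremum is the limit 30, which is not attained by any individual d_n. Hence ||M|| = 30.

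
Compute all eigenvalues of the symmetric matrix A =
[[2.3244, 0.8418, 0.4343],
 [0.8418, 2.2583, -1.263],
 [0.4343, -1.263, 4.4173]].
sigma(A) ≈ {1, 3, 5}

A is real symmetric, so its spectrum consists of real eigenvalues. Expanding the characteristic polynomial of the displayed matrix gives
  det(λ I - A) = p(λ) = λ^3 + (-9)λ^2 + (23)λ + (-15).
Solving p(λ) = 0 yields eigenvalues ≈ 1, 3, 5. (A is shown rounded to 4 decimals, so these recover the underlying integer eigenvalues to within that precision.)
Verification: the trace of A = 9 equals the sum of eigenvalues 9, and det(A) ≈ 14.9998 matches the eigenvalue product 15.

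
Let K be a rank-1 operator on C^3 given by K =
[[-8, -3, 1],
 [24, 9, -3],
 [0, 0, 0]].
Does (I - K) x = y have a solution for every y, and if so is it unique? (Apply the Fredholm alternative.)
(I - K) is singular (det(I - K) = 0, i.e. 1 ∈ sigma(K)). (I - K) x = y is solvable iff y ⊥ ker((I - K)^*) = span{(-8, -3, 1)}, i.e. iff -8y_1 - 3y_2 + y_3 = 0. When solvable, the solutions are x = y + c·(1, -3, 0), c arbitrary (ker(I - K) = span{(1, -3, 0)}, dimension 1).

K has rank 1, so it is an outer product K = u v^T: every row of K is a multiple of one row vector. Reading off the entries, u = (1, -3, 0) and v = (-8, -3, 1) (row i of K equals u_i·v^T). A rank-one matrix u v^T satisfies K u = u (v·u) and kills the (2)-dimensional subspace v^⊥, so its characteristic polynomial is lambda^2 (lambda - v·u) with v·u = tr K = 1. Hence the eigenvalues of I - K are 1 (multiplicity 2) and 1 - (1) = 0, so det(I - K) = 0. (Direct check: I - K =
[[9, 3, -1],
 [-24, -8, 3],
 [0, 0, 1]]
has determinant 0.) So 1 is an eigenvalue of K and (I - K) is not invertible. The finite-dimensional Fredholm alternative says: either (I - K) is invertible, or ker(I - K) ≠ {0} and then range(I - K) = ker((I - K)^*)^⊥, with dim ker(I - K) = dim ker((I - K)^*). We are in the second case, so we need both kernels. Kernel of I - K: (I - K) u = u - u (v·u) = u - u = 0, so ker(I - K) = span{u} = span{(1, -3, 0)} (it is exactly 1-dimensional because rank(I - K) = 2). Kernel of the adjoint: K is real, so (I - K)^* = I - K^T = I - v u^T, and (I - v u^T) v = v - v (u·v) = 0; hence ker((I - K)^*) = span{v} = span{(-8, -3, 1)}. Therefore (I - K) x = y is solvable iff <y, v> = 0, i.e. iff -8y_1 - 3y_2 + y_3 = 0. When this holds, K y = u (v·y) = 0, so (I - K) y = y and x = y is a particular solution; the full solution set is the line x = y + c·u = y + c·(1, -3, 0), c ∈ C.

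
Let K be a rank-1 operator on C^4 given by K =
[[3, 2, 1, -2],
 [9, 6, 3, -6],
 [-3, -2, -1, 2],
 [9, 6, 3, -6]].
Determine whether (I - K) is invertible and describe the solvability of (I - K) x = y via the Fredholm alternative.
(I - K) is invertible (det(I - K) = -1 ≠ 0), so for every y in C^4 the equation (I - K) x = y has a unique solution.

K has rank 1, so it is an outer product K = u v^T: every row of K is a multiple of one row vector. Reading off the entries, u = (1, 3, -1, 3) and v = (3, 2, 1, -2) (row i of K equals u_i·v^T). A rank-one matrix u v^T satisfies K u = u (v·u) and kills the (3)-dimensional subspace v^⊥, so its characteristic polynomial is lambda^3 (lambda - v·u) with v·u = tr K = 2. Hence the eigenvalues of I - K are 1 (multiplicity 3) and 1 - (2) = -1, so det(I - K) = -1. (Direct check: I - K =
[[-2, -2, -1, 2],
 [-9, -5, -3, 6],
 [3, 2, 2, -2],
 [-9, -6, -3, 7]]
has determinant -1.) The finite-dimensional Fredholm alternative says: either (I - K) is invertible, or ker(I - K) ≠ {0} and then range(I - K) = ker((I - K)^*)^⊥, with dim ker(I - K) = dim ker((I - K)^*). Since det(I - K) ≠ 0, 1 is not an eigenvalue of K and ker(I - K) = {0}, so we are in the first case: for every y there is a unique x = (I - K)^(-1) y. Explicitly, by the Sherman–Morrison formula, (I - u v^T)^(-1) = I + u v^T/(1 - v·u), i.e. (I - K)^(-1) = I - K.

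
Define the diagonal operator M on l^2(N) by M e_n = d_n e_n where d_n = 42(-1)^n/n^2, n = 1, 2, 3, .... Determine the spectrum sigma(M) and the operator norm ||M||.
sigma(M) = {42(-1)^n/n^2 : n ≥ 1} ∪ {0}; ||M|| = 42

A bounded diagonal operator on l^2 with diagonal entries d_n has spectrum equal to the closure of {d_n : n ≥ 1}: every d_n is an eigenvalue (with eigenvector e_n), so {d_n} ⊂ sigma(M); the spectrum is closed, so its closure is too; and for lambda not in the closure, (M - lambda I) has bounded inverse (the diagonal entries 1/(d_n - lambda) are bounded). For our sequence d_n = 42(-1)^n/n^2, n = 1, 2, 3, ...:
  - {d_n} = {42(-1)^n/n^2 : n ≥ 1}; the only limit point is 0
  - closure = {42(-1)^n/n^2 : n ≥ 1} ∪ {0}
For the norm: a diagonal operator has ||M|| = sup_n |d_n|. Here |d_n| = 42/n^2 is decreasing, so sup_n |d_n| = |d_1| = 42. So ||M|| = 42.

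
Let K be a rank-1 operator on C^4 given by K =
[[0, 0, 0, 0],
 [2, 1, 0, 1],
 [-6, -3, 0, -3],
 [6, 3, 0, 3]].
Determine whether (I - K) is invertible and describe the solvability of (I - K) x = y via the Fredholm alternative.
(I - K) is invertible (det(I - K) = -3 ≠ 0), so for every y in C^4 the equation (I - K) x = y has a unique solution.

K has rank 1, so it is an outer product K = u v^T: every row of K is a multiple of one row vector. Reading off the entries, u = (0, 1, -3, 3) and v = (2, 1, 0, 1) (row i of K equals u_i·v^T). A rank-one matrix u v^T satisfies K u = u (v·u) and kills the (3)-dimensional subspace v^⊥, so its characteristic polynomial is lambda^3 (lambda - v·u) with v·u = tr K = 4. Hence the eigenvalues of I - K are 1 (multiplicity 3) and 1 - (4) = -3, so det(I - K) = -3. (Direct check: I - K =
[[1, 0, 0, 0],
 [-2, 0, 0, -1],
 [6, 3, 1, 3],
 [-6, -3, 0, -2]]
has determinant -3.) The finite-dimensional Fredholm alternative says: either (I - K) is invertible, or ker(I - K) ≠ {0} and then range(I - K) = ker((I - K)^*)^⊥, with dim ker(I - K) = dim ker((I - K)^*). Since det(I - K) ≠ 0, 1 is not an eigenvalue of K and ker(I - K) = {0}, so we are in the first case: for every y there is a unique x = (I - K)^(-1) y. Explicitly, by the Sherman–Morrison formula, (I - u v^T)^(-1) = I + u v^T/(1 - v·u), i.e. (I - K)^(-1) = I + K/(-3).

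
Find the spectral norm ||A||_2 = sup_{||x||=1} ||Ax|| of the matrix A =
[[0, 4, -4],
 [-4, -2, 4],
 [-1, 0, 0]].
||A||_2 ≈ 7.6312 (= sqrt(largest eigenvalue of A^T A))

||A||_2 = sigma_max(A) = sqrt(lambda_max(A^T A)). Form the symmetric matrix M = A^T A =
[[17, 8, -16],
 [8, 20, -24],
 [-16, -24, 32]].
Its characteristic polynomial (trace, sum of principal 2x2 minors, determinant of M give the coefficients) is
  p(λ) = det(λ I - M) = λ^3 - 69λ^2 + 628λ - 64.
No integer candidate from the rational root theorem (±divisors of 64) is a root, so the roots are irrational. The cubic discriminant is Δ = 852679184 > 0, so there are three distinct real roots. p(0) = -64 and p(1) = 496 have opposite signs, so a root lies in (0, 1); Newton's method refines it to λ ≈ 0.1031. p(10) = 316 and p(11) = -174 have opposite signs, so a root lies in (10, 11); Newton's method refines it to λ ≈ 10.6619. p(58) = -644 and p(59) = 2178 have opposite signs, so a root lies in (58, 59); Newton's method refines it to λ ≈ 58.235. Check (Vieta): the three roots sum to 69, matching tr M = 69.
So the eigenvalues of A^T A are ≈ 0.1031, 10.6619, 58.235 (all ≥ 0, as they must be for A^T A). The largest is λ_max ≈ 58.235, hence ||A||_2 = sqrt(λ_max) ≈ 7.6312.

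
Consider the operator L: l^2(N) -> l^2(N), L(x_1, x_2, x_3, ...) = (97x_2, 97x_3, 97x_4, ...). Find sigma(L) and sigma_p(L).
sigma(L) = closed disk {z in C : |z| ≤ 97}; sigma_p(L) = open disk {z in C : |z| < 97}

Note L = 97·V where V is the unit left shift (V x)_k = x_{k+1}; so sigma(L) = 97·sigma(V) and ||L|| = 97||V||. ||L x||^2 = 9409sum_{k≥2} |x_k|^2 ≤ 9409||x||^2, with equality on {x : x_1 = 0}, so ||L|| = 97. For any lambda with |lambda| < 97, set r = lambda/97 (|r| < 1); the vector x = (1, r, r^2, ...) is in l^2 and satisfies L x = 97(r, r^2, ...) = lambda x, so lambda is an eigenvalue. On the boundary |lambda| = 97 the geometric series diverges, so no l^2 eigenvector exists, but these lambda lie in the approximate point spectrum. Hence sigma(L) is the closed disk of radius 97 and sigma_p(L) is the open disk.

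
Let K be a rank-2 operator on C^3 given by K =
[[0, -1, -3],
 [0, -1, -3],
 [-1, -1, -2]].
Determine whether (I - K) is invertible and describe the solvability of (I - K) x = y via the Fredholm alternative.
(I - K) is singular (det(I - K) = 0, i.e. 1 ∈ sigma(K)). (I - K) x = y is solvable iff y ⊥ ker((I - K)^*) = span{(-1, 0, 1)}, i.e. iff -y_1 + y_3 = 0. When solvable, x is determined up to adding multiples of (-3, -3, 2) (ker(I - K) = span{(-3, -3, 2)}, dimension 1).

K has rank 2 and factors as K = U V^T = u1 v1^T + u2 v2^T with u1 = (1, 1, 1), v1 = (-1, -1, -2), u2 = (1, 1, 0), v2 = (1, 0, -1) (multiplying out reproduces the displayed K). The nonzero eigenvalues of U V^T coincide with those of the 2 x 2 matrix G = V^T U = [[v1·u1, v1·u2], [v2·u1, v2·u2]] = [[-4, -2], [0, 1]], and by the Sylvester determinant identity det(I_3 - U V^T) = det(I_2 - V^T U) = det([[5, 2], [0, 0]]) = (5)(0) - (2)(0) = 0. (Direct check: I - K =
[[1, 1, 3],
 [0, 2, 3],
 [1, 1, 3]]
has determinant 0.) So 1 is an eigenvalue of K and (I - K) is not invertible. The finite-dimensional Fredholm alternative says: either (I - K) is invertible, or ker(I - K) ≠ {0} and then range(I - K) = ker((I - K)^*)^⊥, with dim ker(I - K) = dim ker((I - K)^*). We are in the second case, so we compute both kernels via the 2 x 2 reduction. If (I - U V^T) x = 0 then x = U (V^T x) lies in the column space of U; writing x = U b gives U (I_2 - G) b = 0, and since u1, u2 are independent, (I_2 - G) b = 0. With I_2 - G = [[5, 2], [0, 0]] (singular, as its determinant is 0) a null vector is b = (2, -5), so ker(I - K) = span{2·u1 + (-5)·u2} = span{(-3, -3, 2)}. For the adjoint, (I - K)^* = I - K^T = I - V U^T, and the same argument gives ker((I - K)^*) = {V a : (I_2 - G)^T a = 0}; (I_2 - G)^T = [[5, 0], [2, 0]] has null vector a = (0, -1), so ker((I - K)^*) = span{0·v1 + (-1)·v2} = span{(-1, 0, 1)}. (Both kernels are 1-dimensional, matching rank(I - K) = 2.) Therefore (I - K) x = y is solvable iff <y, (-1, 0, 1)> = 0, i.e. iff -y_1 + y_3 = 0; when solvable the solution set is the line x_p + c·(-3, -3, 2), c ∈ C.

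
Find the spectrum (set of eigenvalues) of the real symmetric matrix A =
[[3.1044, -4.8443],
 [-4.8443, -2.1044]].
sigma(A) ≈ {-5, 6}

A is real symmetric, so its spectrum consists of real eigenvalues. Expanding the characteristic polynomial of the displayed matrix gives
  det(λ I - A) = p(λ) = λ^2 + (-1)λ + (-30).
Solving p(λ) = 0 yields eigenvalues ≈ -5, 6. (A is shown rounded to 4 decimals, so these recover the underlying integer eigenvalues to within that precision.)
Verification: the trace of A = 1 equals the sum of eigenvalues 1, and det(A) ≈ -30.0001 matches the eigenvalue product -30.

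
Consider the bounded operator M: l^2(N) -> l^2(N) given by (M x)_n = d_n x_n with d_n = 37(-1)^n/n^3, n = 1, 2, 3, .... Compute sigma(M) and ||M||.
sigma(M) = {37(-1)^n/n^3 : n ≥ 1} ∪ {0}; ||M|| = 37

A bounded diagonal operator on l^2 with diagonal entries d_n has spectrum equal to the closure of {d_n : n ≥ 1}: every d_n is an eigenvalue (with eigenvector e_n), so {d_n} ⊂ sigma(M); the spectrum is closed, so its closure is too; and for lambda not in the closure, (M - lambda I) has bounded inverse (the diagonal entries 1/(d_n - lambda) are bounded). For our sequence d_n = 37(-1)^n/n^3, n = 1, 2, 3, ...:
  - {d_n} = {37(-1)^n/n^3 : n ≥ 1}; the only limit point is 0
  - closure = {37(-1)^n/n^3 : n ≥ 1} ∪ {0}
For the norm: a diagonal operator has ||M|| = sup_n |d_n|. Here |d_n| = 37/n^3 is decreasing, so sup_n |d_n| = |d_1| = 37. So ||M|| = 37.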